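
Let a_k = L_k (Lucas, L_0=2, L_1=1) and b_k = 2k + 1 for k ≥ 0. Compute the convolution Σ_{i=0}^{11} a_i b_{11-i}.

2176

This is [x^11] in the product of the two ordinary generating functions.
Σ = 2·23 + 1·21 + 3·19 + 4·17 + 7·15 + 11·13 + 18·11 + 29·9 + 47·7 + 76·5 + 123·3 + 199·1 = 2176.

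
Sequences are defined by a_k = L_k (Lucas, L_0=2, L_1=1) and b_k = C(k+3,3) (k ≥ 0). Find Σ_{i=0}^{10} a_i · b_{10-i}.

This is [x^10] in the product of the two ordinary generating functions.
Σ = 2·286 + 1·220 + 3·165 + 4·120 + 7·84 + 11·56 + 18·35 + 29·20 + 47·10 + 76·4 + 123·1 = 5078.

5078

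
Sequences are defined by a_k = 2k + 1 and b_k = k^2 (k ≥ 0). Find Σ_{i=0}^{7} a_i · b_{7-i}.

The convolution is the x^7 coefficient of A(x)B(x).
Σ = 1·49 + 3·36 + 5·25 + 7·16 + 9·9 + 11·4 + 13·1 + 15·0 = 532.

532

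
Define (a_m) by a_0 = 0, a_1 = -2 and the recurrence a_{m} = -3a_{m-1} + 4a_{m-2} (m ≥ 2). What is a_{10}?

The ordinary generating function has denominator 1 + 3y - 4y^2.
Iterating the recurrence: a_0,…,a_{10} = 0, -2, 6, -26, 102, -410, 1638, -6554, 26214, -104858, 419430.

419430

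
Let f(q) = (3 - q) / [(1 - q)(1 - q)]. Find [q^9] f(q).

21

The denominator gives the recurrence a_n = 2a_(n−1) − a_(n−2) for n ≥ 2; the numerator fixes a_0 = 3, a_1 = 5.
Iterating: 3, 5, 7, 9, 11, 13, 15, 17, 19, 21, so a_9 = 21.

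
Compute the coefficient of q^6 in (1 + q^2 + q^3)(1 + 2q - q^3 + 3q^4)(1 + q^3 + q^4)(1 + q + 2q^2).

23

(1 + q^2 + q^3) has coefficients 1,0,1,1 for degrees 0…3.
(1 + 2q - q^3 + 3q^4) has coefficients 1,2,0,-1,3,0,0 for degrees 0…6.
Multiplying by (1 + q^3 + q^4) gives running coefficients 1,2,0,0,6,2,-1 for degrees 0…6.
Finally multiplying by (1 + q + 2q^2), the product of all factors after the first has coefficients 1,3,4,4,6,8,13 for degrees 0…6.
[q^6] = 1·13 + 1·6 + 1·4 = 23.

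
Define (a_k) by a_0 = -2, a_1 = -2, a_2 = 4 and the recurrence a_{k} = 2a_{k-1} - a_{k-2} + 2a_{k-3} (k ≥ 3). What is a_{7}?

54

The ordinary generating function has denominator 1 - 2y + y^2 - 2y^3.
Iterating the recurrence: a_0,…,a_{7} = -2, -2, 4, 6, 4, 10, 28, 54.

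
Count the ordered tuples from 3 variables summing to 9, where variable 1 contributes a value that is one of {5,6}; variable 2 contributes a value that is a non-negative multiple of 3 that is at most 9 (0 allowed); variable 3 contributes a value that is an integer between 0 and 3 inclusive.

The generating function for the choices is (q^5 + q^6)·(1 + q^3 + q^6 + q^9)·(1 + q + q^2 + q^3); the count is [q^9].
(q^5 + q^6) has coefficients 0,0,0,0,0,1,1 for degrees 0…6.
(1 + q^3 + q^6 + q^9) has coefficients 1,0,0,1,0,0,1,0,0,1 for degrees 0…9.
Finally multiplying by (1 + q + q^2 + q^3), the product of all factors after the first has coefficients 1,1,1,2,1,1,2,1,1,2 for degrees 0…9.
[q^9] = 1·1 + 1·2 = 3.

3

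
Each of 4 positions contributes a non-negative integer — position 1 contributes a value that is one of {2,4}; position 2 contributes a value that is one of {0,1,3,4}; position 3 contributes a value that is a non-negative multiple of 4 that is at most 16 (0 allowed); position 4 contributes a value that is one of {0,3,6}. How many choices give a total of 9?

The generating function for the choices is (q² + q⁴)·(1 + q + q³ + q⁴)·(1 + q⁴ + q⁸ + q¹² + q¹⁶)·(1 + q³ + q⁶); the count is [q⁹].
(q² + q⁴) has coefficients 0,0,1,0,1 for degrees 0…4.
(1 + q + q³ + q⁴) has coefficients 1,1,0,1,1,0,0,0,0,0 for degrees 0…9.
Multiplying by (1 + q⁴ + q⁸ + q¹² + q¹⁶) gives running coefficients 1,1,0,1,2,1,0,1,2,1 for degrees 0…9.
Finally multiplying by (1 + q³ + q⁶), the product of all factors after the first has coefficients 1,1,0,2,3,1,2,4,3,2 for degrees 0…9.
[q⁹] = 1·4 + 1·1 = 5.

5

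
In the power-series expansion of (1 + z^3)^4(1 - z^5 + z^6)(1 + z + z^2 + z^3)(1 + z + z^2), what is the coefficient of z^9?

19

(1 + z^3)^4 has coefficients 1,0,0,4,0,0,6,0,0,4 for degrees 0…9.
(1 - z^5 + z^6) has coefficients 1,0,0,0,0,-1,1,0,0,0 for degrees 0…9.
Multiplying by (1 + z + z^2 + z^3) gives running coefficients 1,1,1,1,0,-1,0,0,0,1 for degrees 0…9.
Finally multiplying by (1 + z + z^2), the product of all factors after the first has coefficients 1,2,3,3,2,0,-1,-1,0,1 for degrees 0…9.
[z^9] = 1·1 + 4·(-1) + 6·3 + 4·1 = 19.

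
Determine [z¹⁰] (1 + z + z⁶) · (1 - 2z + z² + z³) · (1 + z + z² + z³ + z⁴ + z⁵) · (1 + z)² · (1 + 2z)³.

202

(1 + z + z⁶) has coefficients 1,1,0,0,0,0,1 for degrees 0…6.
(1 - 2z + z² + z³) has coefficients 1,-2,1,1,0,0,0,0,0,0,0 for degrees 0…10.
Multiplying by (1 + z + z² + z³ + z⁴ + z⁵) gives running coefficients 1,-1,0,1,1,1,0,2,1,0,0 for degrees 0…10.
Multiplying by (1 + z)² gives running coefficients 1,1,-1,0,3,4,3,3,5,4,1 for degrees 0…10.
Finally multiplying by (1 + 2z)³, the product of all factors after the first has coefficients 1,7,17,14,-1,14,63,93,91,94,109 for degrees 0…10.
[z¹⁰] = 1·109 + 1·94 + 1·(-1) = 202.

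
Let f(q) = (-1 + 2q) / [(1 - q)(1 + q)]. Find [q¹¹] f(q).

2

Partial fractions give a closed form: a_n = (1/2)·1^n + (-3/2)·(-1)^n.
At n = 11: a_11 = 2.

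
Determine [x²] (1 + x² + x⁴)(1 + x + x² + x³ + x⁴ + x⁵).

2

(1 + x² + x⁴) has coefficients 1,0,1 for degrees 0…2.
(1 + x + x² + x³ + x⁴ + x⁵) has coefficients 1,1,1 for degrees 0…2.
[x²] = 1·1 + 1·1 = 2.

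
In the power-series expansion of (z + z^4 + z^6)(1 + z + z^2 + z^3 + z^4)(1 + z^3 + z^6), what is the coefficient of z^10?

5

(z + z^4 + z^6) has coefficients 0,1,0,0,1,0,1 for degrees 0…6.
(1 + z + z^2 + z^3 + z^4) has coefficients 1,1,1,1,1,0,0,0,0,0,0 for degrees 0…10.
Finally multiplying by (1 + z^3 + z^6), the product of all factors after the first has coefficients 1,1,1,2,2,1,2,2,1,1,1 for degrees 0…10.
[z^10] = 1·1 + 1·2 + 1·2 = 5.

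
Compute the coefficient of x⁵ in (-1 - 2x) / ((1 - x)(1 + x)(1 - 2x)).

The denominator gives the recurrence a_n = 2a_(n−1) + a_(n−2) − 2a_(n−3) for n ≥ 3; the numerator fixes a_0 = -1, a_1 = -4, a_2 = -9.
Iterating: -1, -4, -9, -20, -41, -84, so a_5 = -84.

-84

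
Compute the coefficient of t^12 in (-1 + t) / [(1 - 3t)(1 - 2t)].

-1058786

The denominator gives the recurrence a_n = 5a_(n−1) − 6a_(n−2) for n ≥ 2; the numerator fixes a_0 = -1, a_1 = -4.
Iterating: -1, -4, -14, -46, -146, -454, -1394, -4246, -12866, -38854, -117074, -352246, -1058786, so a_12 = -1058786.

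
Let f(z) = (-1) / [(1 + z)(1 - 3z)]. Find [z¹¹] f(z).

-132860

Partial fractions give a closed form: a_n = (-1/4)·(-1)^n + (-3/4)·3^n.
At n = 11: a_11 = -132860.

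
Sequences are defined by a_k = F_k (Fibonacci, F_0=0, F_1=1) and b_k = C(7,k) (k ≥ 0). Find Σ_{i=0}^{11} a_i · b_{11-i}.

2584

This is [x^11] in the product of the two ordinary generating functions.
Σ = 0·0 + 1·0 + 1·0 + 2·0 + 3·1 + 5·7 + 8·21 + 13·35 + 21·35 + 34·21 + 55·7 + 89·1 = 2584.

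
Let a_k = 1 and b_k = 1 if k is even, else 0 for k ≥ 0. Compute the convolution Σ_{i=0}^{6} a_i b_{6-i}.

The convolution is the t^6 coefficient of A(t)B(t).
Σ = 1·1 + 1·0 + 1·1 + 1·0 + 1·1 + 1·0 + 1·1 = 4.

4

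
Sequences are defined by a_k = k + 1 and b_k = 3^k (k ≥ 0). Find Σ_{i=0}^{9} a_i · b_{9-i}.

44281

The convolution is the x^9 coefficient of A(x)B(x).
Σ = 1·19683 + 2·6561 + 3·2187 + 4·729 + 5·243 + 6·81 + 7·27 + 8·9 + 9·3 + 10·1 = 44281.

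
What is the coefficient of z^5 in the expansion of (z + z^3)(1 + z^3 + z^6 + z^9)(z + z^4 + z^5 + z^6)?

2

(z + z^3) has coefficients 0,1,0,1 for degrees 0…3.
(1 + z^3 + z^6 + z^9) has coefficients 1,0,0,1,0,0 for degrees 0…5.
Finally multiplying by (z + z^4 + z^5 + z^6), the product of all factors after the first has coefficients 0,1,0,0,2,1 for degrees 0…5.
[z^5] = 1·2 + 1·0 = 2.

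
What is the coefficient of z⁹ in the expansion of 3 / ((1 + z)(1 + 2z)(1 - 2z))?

-1023

Partial fractions give a closed form: a_n = (-1)·(-1)^n + (3)·(-2)^n + (1)·2^n.
At n = 9: a_9 = -1023.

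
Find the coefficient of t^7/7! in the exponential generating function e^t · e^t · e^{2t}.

The EGF product rule gives c_7 = Σ_{k_1+k_2+k_3=7} C(7; k_1,k_2,k_3) · ∏ g_i(k_i), where e^t gives (1)^k; e^t gives (1)^k; e^{2t} gives (2)^k.
g_1(k) for k = 0…7: 1, 1, 1, 1, 1, 1, 1, 1.
g_2(k) for k = 0…7: 1, 1, 1, 1, 1, 1, 1, 1.
g_3(k) for k = 0…7: 1, 2, 4, 8, 16, 32, 64, 128.
First combine the last two factors: h(k) = Σ_j C(k,j)·g_2(j)·g_3(k−j) for k = 0…7: 1, 3, 9, 27, 81, 243, 729, 2187.
c_7 = Σ_k C(7,k)·g_1(k)·h(7−k) = 1·1·2187 + 7·1·729 + 21·1·243 + 35·1·81 + 35·1·27 + 21·1·9 + 7·1·3 + 1·1·1 = 2187 + 5103 + 5103 + 2835 + 945 + 189 + 21 + 1 = 16384.

16384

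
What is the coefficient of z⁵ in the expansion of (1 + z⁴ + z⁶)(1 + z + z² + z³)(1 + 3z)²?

16

(1 + z⁴ + z⁶) has coefficients 1,0,0,0,1,0 for degrees 0…5.
(1 + z + z² + z³) has coefficients 1,1,1,1,0,0 for degrees 0…5.
Finally multiplying by (1 + 3z)², the product of all factors after the first has coefficients 1,7,16,16,15,9 for degrees 0…5.
[z⁵] = 1·9 + 1·7 = 16.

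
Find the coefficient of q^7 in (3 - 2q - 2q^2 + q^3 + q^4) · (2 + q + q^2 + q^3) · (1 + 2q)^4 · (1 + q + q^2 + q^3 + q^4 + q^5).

(3 - 2q - 2q^2 + q^3 + q^4) has coefficients 3,-2,-2,1,1 for degrees 0…4.
(2 + q + q^2 + q^3) has coefficients 2,1,1,1,0,0,0,0 for degrees 0…7.
Multiplying by (1 + 2q)^4 gives running coefficients 2,17,57,97,96,72,48,16 for degrees 0…7.
Finally multiplying by (1 + q + q^2 + q^3 + q^4 + q^5), the product of all factors after the first has coefficients 2,19,76,173,269,341,387,386 for degrees 0…7.
[q^7] = 3·386 − 2·387 − 2·341 + 1·269 + 1·173 = 144.

144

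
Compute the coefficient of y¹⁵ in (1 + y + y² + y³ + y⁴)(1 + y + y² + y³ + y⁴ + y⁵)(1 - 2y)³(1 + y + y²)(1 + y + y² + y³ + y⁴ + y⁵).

(1 + y + y² + y³ + y⁴) has coefficients 1,1,1,1,1 for degrees 0…4.
(1 + y + y² + y³ + y⁴ + y⁵) has coefficients 1,1,1,1,1,1,0,0,0,0,0,0,0,0,0,0 for degrees 0…15.
Multiplying by (1 - 2y)³ gives running coefficients 1,-5,7,-1,-1,-1,-2,4,-8,0,0,0,0,0,0,0 for degrees 0…15.
Multiplying by (1 + y + y²) gives running coefficients 1,-4,3,1,5,-3,-4,1,-6,-4,-8,0,0,0,0,0 for degrees 0…15.
Finally multiplying by (1 + y + y² + y³ + y⁴ + y⁵), the product of all factors after the first has coefficients 1,-3,0,1,6,3,-2,3,-6,-11,-24,-21,-17,-18,-12,-8 for degrees 0…15.
[y¹⁵] = 1·(-8) + 1·(-12) + 1·(-18) + 1·(-17) + 1·(-21) = -76.

-76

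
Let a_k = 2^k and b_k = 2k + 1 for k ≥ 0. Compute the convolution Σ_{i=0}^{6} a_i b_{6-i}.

Write out a_i and b_{6-i} for i = 0,…,6 and sum the products.
Σ = 1·13 + 2·11 + 4·9 + 8·7 + 16·5 + 32·3 + 64·1 = 367.

367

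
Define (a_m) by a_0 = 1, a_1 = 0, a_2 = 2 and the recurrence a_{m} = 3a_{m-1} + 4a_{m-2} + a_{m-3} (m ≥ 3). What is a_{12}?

The ordinary generating function has denominator 1 - 3z - 4z^2 - z^3.
Iterating the recurrence: a_0,…,a_{12} = 1, 0, 2, 7, 29, 117, 474, 1919, 7770, 31460, 127379, 515747, 2088217.

2088217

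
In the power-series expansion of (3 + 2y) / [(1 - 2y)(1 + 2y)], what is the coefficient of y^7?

128

The denominator gives the recurrence a_n = 4a_(n−2) for n ≥ 3; the numerator fixes a_0 = 3, a_1 = 2, a_2 = 12.
Iterating: 3, 2, 12, 8, 48, 32, 192, 128, so a_7 = 128.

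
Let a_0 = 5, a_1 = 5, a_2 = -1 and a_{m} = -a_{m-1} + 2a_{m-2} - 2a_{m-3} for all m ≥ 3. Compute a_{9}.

529

The ordinary generating function has denominator 1 + q - 2q^2 + 2q^3.
Iterating the recurrence: a_0,…,a_{9} = 5, 5, -1, 1, -13, 17, -45, 105, -229, 529.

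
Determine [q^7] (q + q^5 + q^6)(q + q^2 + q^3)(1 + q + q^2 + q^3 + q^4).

(q + q^5 + q^6) has coefficients 0,1,0,0,0,1,1 for degrees 0…6.
(q + q^2 + q^3) has coefficients 0,1,1,1,0,0,0,0 for degrees 0…7.
Finally multiplying by (1 + q + q^2 + q^3 + q^4), the product of all factors after the first has coefficients 0,1,2,3,3,3,2,1 for degrees 0…7.
[q^7] = 1·2 + 1·2 + 1·1 = 5.

5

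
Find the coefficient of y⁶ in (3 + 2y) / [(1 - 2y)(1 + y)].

171

The denominator gives the recurrence a_n = a_(n−1) + 2a_(n−2) for n ≥ 3; the numerator fixes a_0 = 3, a_1 = 5, a_2 = 11.
Iterating: 3, 5, 11, 21, 43, 85, 171, so a_6 = 171.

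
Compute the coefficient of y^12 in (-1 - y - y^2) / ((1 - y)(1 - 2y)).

-14333

The denominator gives the recurrence a_n = 3a_(n−1) − 2a_(n−2) for n ≥ 3; the numerator fixes a_0 = -1, a_1 = -4, a_2 = -11.
Iterating: -1, -4, -11, -25, -53, -109, -221, -445, -893, -1789, -3581, -7165, -14333, so a_12 = -14333.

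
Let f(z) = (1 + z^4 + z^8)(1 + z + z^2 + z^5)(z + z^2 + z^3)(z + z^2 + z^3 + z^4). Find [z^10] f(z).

(1 + z^4 + z^8) has coefficients 1,0,0,0,1,0,0,0,1 for degrees 0…8.
(1 + z + z^2 + z^5) has coefficients 1,1,1,0,0,1,0,0,0,0,0 for degrees 0…10.
Multiplying by (z + z^2 + z^3) gives running coefficients 0,1,2,3,2,1,1,1,1,0,0 for degrees 0…10.
Finally multiplying by (z + z^2 + z^3 + z^4), the product of all factors after the first has coefficients 0,0,1,3,6,8,8,7,5,4,3 for degrees 0…10.
[z^10] = 1·3 + 1·8 + 1·1 = 12.

12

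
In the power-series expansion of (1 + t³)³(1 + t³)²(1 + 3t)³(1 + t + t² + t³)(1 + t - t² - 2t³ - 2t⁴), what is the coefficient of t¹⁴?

-2790

(1 + t³)³ has coefficients 1,0,0,3,0,0,3,0,0,1 for degrees 0…9.
(1 + t³)² has coefficients 1,0,0,2,0,0,1,0,0,0,0,0,0,0,0 for degrees 0…14.
Multiplying by (1 + 3t)³ gives running coefficients 1,9,27,29,18,54,55,9,27,27,0,0,0,0,0 for degrees 0…14.
Multiplying by (1 + t + t² + t³) gives running coefficients 1,10,37,66,83,128,156,136,145,118,63,54,27,0,0 for degrees 0…14.
Finally multiplying by (1 + t - t² - 2t³ - 2t⁴), the product of all factors after the first has coefficients 1,11,46,91,90,51,-5,-134,-297,-441,-548,-563,-508,-389,-261 for degrees 0…14.
[t¹⁴] = 1·(-261) + 3·(-563) + 3·(-297) + 1·51 = -2790.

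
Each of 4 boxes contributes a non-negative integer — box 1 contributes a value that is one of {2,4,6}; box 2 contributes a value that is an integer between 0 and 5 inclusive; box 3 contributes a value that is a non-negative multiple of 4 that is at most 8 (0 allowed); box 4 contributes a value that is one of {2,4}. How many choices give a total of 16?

8

The generating function for the choices is (x^2 + x^4 + x^6)·(1 + x + x^2 + x^3 + x^4 + x^5)·(1 + x^4 + x^8)·(x^2 + x^4); the count is [x^16].
(x^2 + x^4 + x^6) has coefficients 0,0,1,0,1,0,1 for degrees 0…6.
(1 + x + x^2 + x^3 + x^4 + x^5) has coefficients 1,1,1,1,1,1,0,0,0,0,0,0,0,0,0,0,0 for degrees 0…16.
Multiplying by (1 + x^4 + x^8) gives running coefficients 1,1,1,1,2,2,1,1,2,2,1,1,1,1,0,0,0 for degrees 0…16.
Finally multiplying by (x^2 + x^4), the product of all factors after the first has coefficients 0,0,1,1,2,2,3,3,3,3,3,3,3,3,2,2,1 for degrees 0…16.
[x^16] = 1·2 + 1·3 + 1·3 = 8.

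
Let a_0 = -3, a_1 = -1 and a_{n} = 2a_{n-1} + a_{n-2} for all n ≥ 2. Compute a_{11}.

The ordinary generating function has denominator 1 - 2z - z^2.
Iterating the recurrence: a_0,…,a_{11} = -3, -1, -5, -11, -27, -65, -157, -379, -915, -2209, -5333, -12875.

-12875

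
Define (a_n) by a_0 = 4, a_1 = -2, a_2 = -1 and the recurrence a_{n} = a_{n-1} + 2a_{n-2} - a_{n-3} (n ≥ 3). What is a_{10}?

-409

The ordinary generating function has denominator 1 - y - 2y^2 + y^3.
Iterating the recurrence: a_0,…,a_{10} = 4, -2, -1, -9, -9, -26, -35, -78, -122, -243, -409.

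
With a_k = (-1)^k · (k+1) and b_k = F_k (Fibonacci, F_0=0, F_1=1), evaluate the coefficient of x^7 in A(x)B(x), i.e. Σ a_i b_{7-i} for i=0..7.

11

The convolution is the t^7 coefficient of A(t)B(t).
Σ = 1·13 − 2·8 + 3·5 − 4·3 + 5·2 − 6·1 + 7·1 − 8·0 = 11.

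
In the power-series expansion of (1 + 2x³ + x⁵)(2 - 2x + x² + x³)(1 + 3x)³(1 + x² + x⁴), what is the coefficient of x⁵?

(1 + 2x³ + x⁵) has coefficients 1,0,0,2,0,1 for degrees 0…5.
(2 - 2x + x² + x³) has coefficients 2,-2,1,1,0,0 for degrees 0…5.
Multiplying by (1 + 3x)³ gives running coefficients 2,16,37,10,-18,54 for degrees 0…5.
Finally multiplying by (1 + x² + x⁴), the product of all factors after the first has coefficients 2,16,39,26,21,80 for degrees 0…5.
[x⁵] = 1·80 + 2·39 + 1·2 = 160.

160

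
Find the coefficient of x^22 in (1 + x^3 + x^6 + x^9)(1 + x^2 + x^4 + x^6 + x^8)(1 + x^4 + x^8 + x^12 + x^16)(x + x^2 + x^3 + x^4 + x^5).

(1 + x^3 + x^6 + x^9) has coefficients 1,0,0,1,0,0,1,0,0,1 for degrees 0…9.
(1 + x^2 + x^4 + x^6 + x^8) has coefficients 1,0,1,0,1,0,1,0,1,0,0,0,0,0,0,0,0,0,0,0,0,0,0 for degrees 0…22.
Multiplying by (1 + x^4 + x^8 + x^12 + x^16) gives running coefficients 1,0,1,0,2,0,2,0,3,0,2,0,3,0,2,0,3,0,2,0,2,0,1 for degrees 0…22.
Finally multiplying by (x + x^2 + x^3 + x^4 + x^5), the product of all factors after the first has coefficients 0,1,1,2,2,4,3,5,4,7,5,7,5,8,5,7,5,8,5,7,5,7,4 for degrees 0…22.
[x^22] = 1·4 + 1·7 + 1·5 + 1·8 = 24.

24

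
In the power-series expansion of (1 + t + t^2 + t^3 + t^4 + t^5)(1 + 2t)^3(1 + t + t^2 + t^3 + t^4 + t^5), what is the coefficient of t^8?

135

(1 + t + t^2 + t^3 + t^4 + t^5) has coefficients 1,1,1,1,1,1 for degrees 0…5.
(1 + 2t)^3 has coefficients 1,6,12,8,0,0,0,0,0 for degrees 0…8.
Finally multiplying by (1 + t + t^2 + t^3 + t^4 + t^5), the product of all factors after the first has coefficients 1,7,19,27,27,27,26,20,8 for degrees 0…8.
[t^8] = 1·8 + 1·20 + 1·26 + 1·27 + 1·27 + 1·27 = 135.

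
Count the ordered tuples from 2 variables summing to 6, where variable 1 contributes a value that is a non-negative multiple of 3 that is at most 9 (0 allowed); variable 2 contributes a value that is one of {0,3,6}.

The generating function for the choices is (1 + q^3 + q^6 + q^9)·(1 + q^3 + q^6); the count is [q^6].
(1 + q^3 + q^6 + q^9) has coefficients 1,0,0,1,0,0,1 for degrees 0…6.
(1 + q^3 + q^6) has coefficients 1,0,0,1,0,0,1 for degrees 0…6.
[q^6] = 1·1 + 1·1 + 1·1 = 3.

3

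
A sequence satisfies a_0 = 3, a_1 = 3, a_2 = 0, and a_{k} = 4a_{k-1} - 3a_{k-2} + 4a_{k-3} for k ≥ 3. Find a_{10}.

41328

The ordinary generating function has denominator 1 - 4t + 3t^2 - 4t^3.
Iterating the recurrence: a_0,…,a_{10} = 3, 3, 0, 3, 24, 87, 288, 987, 3432, 11919, 41328.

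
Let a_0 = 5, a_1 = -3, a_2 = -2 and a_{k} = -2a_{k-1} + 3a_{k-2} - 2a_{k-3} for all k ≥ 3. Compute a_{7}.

-1007

The ordinary generating function has denominator 1 + 2y - 3y^2 + 2y^3.
Iterating the recurrence: a_0,…,a_{7} = 5, -3, -2, -15, 30, -101, 322, -1007.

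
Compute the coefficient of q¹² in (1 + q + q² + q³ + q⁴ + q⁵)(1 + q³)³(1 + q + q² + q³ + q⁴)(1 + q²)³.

194

(1 + q + q² + q³ + q⁴ + q⁵) has coefficients 1,1,1,1,1,1 for degrees 0…5.
(1 + q³)³ has coefficients 1,0,0,3,0,0,3,0,0,1,0,0,0 for degrees 0…12.
Multiplying by (1 + q + q² + q³ + q⁴) gives running coefficients 1,1,1,4,4,3,6,6,3,4,4,1,1 for degrees 0…12.
Finally multiplying by (1 + q²)³, the product of all factors after the first has coefficients 1,1,4,7,10,18,22,28,34,35,35,34,28 for degrees 0…12.
[q¹²] = 1·28 + 1·34 + 1·35 + 1·35 + 1·34 + 1·28 = 194.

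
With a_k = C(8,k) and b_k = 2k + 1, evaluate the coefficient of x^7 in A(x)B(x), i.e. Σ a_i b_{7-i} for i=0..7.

1793

This is [x^7] in the product of the two ordinary generating functions.
Σ = 1·15 + 8·13 + 28·11 + 56·9 + 70·7 + 56·5 + 28·3 + 8·1 = 1793.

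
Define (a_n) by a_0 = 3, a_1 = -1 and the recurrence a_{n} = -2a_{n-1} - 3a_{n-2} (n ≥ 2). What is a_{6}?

89

The ordinary generating function has denominator 1 + 2q + 3q^2.
Iterating the recurrence: a_0,…,a_{6} = 3, -1, -7, 17, -13, -25, 89.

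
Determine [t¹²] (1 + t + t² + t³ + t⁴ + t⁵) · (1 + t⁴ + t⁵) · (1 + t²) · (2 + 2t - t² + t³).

(1 + t + t² + t³ + t⁴ + t⁵) has coefficients 1,1,1,1,1,1 for degrees 0…5.
(1 + t⁴ + t⁵) has coefficients 1,0,0,0,1,1,0,0,0,0,0,0,0 for degrees 0…12.
Multiplying by (1 + t²) gives running coefficients 1,0,1,0,1,1,1,1,0,0,0,0,0 for degrees 0…12.
Finally multiplying by (2 + 2t - t² + t³), the product of all factors after the first has coefficients 2,2,1,3,1,5,3,4,2,0,1,0,0 for degrees 0…12.
[t¹²] = 1·0 + 1·0 + 1·1 + 1·0 + 1·2 + 1·4 = 7.

7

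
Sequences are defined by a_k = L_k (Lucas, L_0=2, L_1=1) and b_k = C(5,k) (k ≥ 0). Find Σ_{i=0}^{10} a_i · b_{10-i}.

1364

The convolution is the t^10 coefficient of A(t)B(t).
Σ = 2·0 + 1·0 + 3·0 + 4·0 + 7·0 + 11·1 + 18·5 + 29·10 + 47·10 + 76·5 + 123·1 = 1364.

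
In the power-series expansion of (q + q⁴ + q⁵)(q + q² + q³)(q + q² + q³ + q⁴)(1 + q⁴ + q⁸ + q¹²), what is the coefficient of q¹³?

9

(q + q⁴ + q⁵) has coefficients 0,1,0,0,1,1 for degrees 0…5.
(q + q² + q³) has coefficients 0,1,1,1,0,0,0,0,0,0,0,0,0,0 for degrees 0…13.
Multiplying by (q + q² + q³ + q⁴) gives running coefficients 0,0,1,2,3,3,2,1,0,0,0,0,0,0 for degrees 0…13.
Finally multiplying by (1 + q⁴ + q⁸ + q¹²), the product of all factors after the first has coefficients 0,0,1,2,3,3,3,3,3,3,3,3,3,3 for degrees 0…13.
[q¹³] = 1·3 + 1·3 + 1·3 = 9.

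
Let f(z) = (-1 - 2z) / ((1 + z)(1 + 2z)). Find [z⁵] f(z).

Partial fractions give a closed form: a_n = (-1)·(-1)^n.
At n = 5: a_5 = 1.

1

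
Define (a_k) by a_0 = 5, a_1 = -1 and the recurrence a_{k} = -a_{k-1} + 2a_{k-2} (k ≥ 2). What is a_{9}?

The ordinary generating function has denominator 1 + y - 2y^2.
Iterating the recurrence: a_0,…,a_{9} = 5, -1, 11, -13, 35, -61, 131, -253, 515, -1021.

-1021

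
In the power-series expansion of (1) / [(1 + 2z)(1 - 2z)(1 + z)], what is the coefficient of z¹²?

The denominator gives the recurrence a_n = −a_(n−1) + 4a_(n−2) + 4a_(n−3) for n ≥ 3; the numerator fixes a_0 = 1, a_1 = -1, a_2 = 5.
Iterating: 1, -1, 5, -5, 21, -21, 85, -85, 341, -341, 1365, -1365, 5461, so a_12 = 5461.

5461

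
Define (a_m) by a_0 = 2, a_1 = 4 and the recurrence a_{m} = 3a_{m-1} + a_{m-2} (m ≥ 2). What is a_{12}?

The ordinary generating function has denominator 1 - 3z - z^2.
Iterating the recurrence: a_0,…,a_{12} = 2, 4, 14, 46, 152, 502, 1658, 5476, 18086, 59734, 197288, 651598, 2152082.

2152082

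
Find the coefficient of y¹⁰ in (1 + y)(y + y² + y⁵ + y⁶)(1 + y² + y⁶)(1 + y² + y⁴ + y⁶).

(1 + y) has coefficients 1,1 for degrees 0…1.
(y + y² + y⁵ + y⁶) has coefficients 0,1,1,0,0,1,1,0,0,0,0 for degrees 0…10.
Multiplying by (1 + y² + y⁶) gives running coefficients 0,1,1,1,1,1,1,2,2,0,0 for degrees 0…10.
Finally multiplying by (1 + y² + y⁴ + y⁶), the product of all factors after the first has coefficients 0,1,1,2,2,3,3,5,5,4,4 for degrees 0…10.
[y¹⁰] = 1·4 + 1·4 = 8.

8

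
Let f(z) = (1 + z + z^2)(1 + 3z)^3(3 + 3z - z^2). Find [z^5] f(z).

(1 + z + z^2) has coefficients 1,1,1 for degrees 0…2.
(1 + 3z)^3 has coefficients 1,9,27,27,0,0 for degrees 0…5.
Finally multiplying by (3 + 3z - z^2), the product of all factors after the first has coefficients 3,30,107,153,54,-27 for degrees 0…5.
[z^5] = 1·(-27) + 1·54 + 1·153 = 180.

180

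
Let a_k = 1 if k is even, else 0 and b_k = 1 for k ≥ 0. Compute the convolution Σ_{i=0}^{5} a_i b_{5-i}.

This is [x^5] in the product of the two ordinary generating functions.
Σ = 1·1 + 0·1 + 1·1 + 0·1 + 1·1 + 0·1 = 3.

3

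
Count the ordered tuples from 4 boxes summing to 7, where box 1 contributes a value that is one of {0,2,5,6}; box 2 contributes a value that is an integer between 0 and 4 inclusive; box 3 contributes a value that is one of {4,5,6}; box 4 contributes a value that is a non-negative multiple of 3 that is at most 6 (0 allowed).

6

The generating function for the choices is (1 + t² + t⁵ + t⁶)·(1 + t + t² + t³ + t⁴)·(t⁴ + t⁵ + t⁶)·(1 + t³ + t⁶); the count is [t⁷].
(1 + t² + t⁵ + t⁶) has coefficients 1,0,1,0,0,1,1 for degrees 0…6.
(1 + t + t² + t³ + t⁴) has coefficients 1,1,1,1,1,0,0,0 for degrees 0…7.
Multiplying by (t⁴ + t⁵ + t⁶) gives running coefficients 0,0,0,0,1,2,3,3 for degrees 0…7.
Finally multiplying by (1 + t³ + t⁶), the product of all factors after the first has coefficients 0,0,0,0,1,2,3,4 for degrees 0…7.
[t⁷] = 1·4 + 1·2 + 1·0 + 1·0 = 6.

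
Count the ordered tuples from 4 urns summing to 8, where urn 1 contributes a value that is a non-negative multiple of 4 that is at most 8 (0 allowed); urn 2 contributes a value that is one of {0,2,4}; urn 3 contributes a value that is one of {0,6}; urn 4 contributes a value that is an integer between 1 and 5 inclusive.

The generating function for the choices is (1 + z⁴ + z⁸)·(1 + z² + z⁴)·(1 + z⁶)·(z + z² + z³ + z⁴ + z⁵); the count is [z⁸].
(1 + z⁴ + z⁸) has coefficients 1,0,0,0,1,0,0,0,1 for degrees 0…8.
(1 + z² + z⁴) has coefficients 1,0,1,0,1,0,0,0,0 for degrees 0…8.
Multiplying by (1 + z⁶) gives running coefficients 1,0,1,0,1,0,1,0,1 for degrees 0…8.
Finally multiplying by (z + z² + z³ + z⁴ + z⁵), the product of all factors after the first has coefficients 0,1,1,2,2,3,2,3,2 for degrees 0…8.
[z⁸] = 1·2 + 1·2 + 1·0 = 4.

4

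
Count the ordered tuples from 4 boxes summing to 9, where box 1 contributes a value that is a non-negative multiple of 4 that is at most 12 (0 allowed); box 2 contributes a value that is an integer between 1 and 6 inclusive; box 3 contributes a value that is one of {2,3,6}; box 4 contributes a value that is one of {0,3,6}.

The generating function for the choices is (1 + z^4 + z^8 + z^12)·(z + z^2 + z^3 + z^4 + z^5 + z^6)·(z^2 + z^3 + z^6)·(1 + z^3 + z^6); the count is [z^9].
(1 + z^4 + z^8 + z^12) has coefficients 1,0,0,0,1,0,0,0,1,0 for degrees 0…9.
(z + z^2 + z^3 + z^4 + z^5 + z^6) has coefficients 0,1,1,1,1,1,1,0,0,0 for degrees 0…9.
Multiplying by (z^2 + z^3 + z^6) gives running coefficients 0,0,0,1,2,2,2,3,3,2 for degrees 0…9.
Finally multiplying by (1 + z^3 + z^6), the product of all factors after the first has coefficients 0,0,0,1,2,2,3,5,5,5 for degrees 0…9.
[z^9] = 1·5 + 1·2 + 1·0 = 7.

7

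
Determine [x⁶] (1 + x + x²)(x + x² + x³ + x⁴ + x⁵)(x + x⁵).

4

(1 + x + x²) has coefficients 1,1,1 for degrees 0…2.
(x + x² + x³ + x⁴ + x⁵) has coefficients 0,1,1,1,1,1,0 for degrees 0…6.
Finally multiplying by (x + x⁵), the product of all factors after the first has coefficients 0,0,1,1,1,1,2 for degrees 0…6.
[x⁶] = 1·2 + 1·1 + 1·1 = 4.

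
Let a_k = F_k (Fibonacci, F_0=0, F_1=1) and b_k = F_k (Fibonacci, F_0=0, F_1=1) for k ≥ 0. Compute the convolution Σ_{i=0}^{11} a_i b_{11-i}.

420

This is [x^11] in the product of the two ordinary generating functions.
Σ = 0·89 + 1·55 + 1·34 + 2·21 + 3·13 + 5·8 + 8·5 + 13·3 + 21·2 + 34·1 + 55·1 + 89·0 = 420.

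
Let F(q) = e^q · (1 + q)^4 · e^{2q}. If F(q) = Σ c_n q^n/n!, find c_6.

37341

The EGF product rule gives c_6 = Σ_{k_1+k_2+k_3=6} C(6; k_1,k_2,k_3) · ∏ g_i(k_i), where e^q gives (1)^k; (1+q)^4 gives the falling factorial (4)_k; e^{2q} gives (2)^k.
g_1(k) for k = 0…6: 1, 1, 1, 1, 1, 1, 1.
g_2(k) for k = 0…6: 1, 4, 12, 24, 24, 0, 0.
g_3(k) for k = 0…6: 1, 2, 4, 8, 16, 32, 64.
First combine the last two factors: h(k) = Σ_j C(k,j)·g_2(j)·g_3(k−j) for k = 0…6: 1, 6, 32, 152, 648, 2512, 8992.
c_6 = Σ_k C(6,k)·g_1(k)·h(6−k) = 1·1·8992 + 6·1·2512 + 15·1·648 + 20·1·152 + 15·1·32 + 6·1·6 + 1·1·1 = 8992 + 15072 + 9720 + 3040 + 480 + 36 + 1 = 37341.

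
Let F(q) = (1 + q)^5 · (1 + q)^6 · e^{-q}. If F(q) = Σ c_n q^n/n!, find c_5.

24694

The EGF product rule gives c_5 = Σ_{k_1+k_2+k_3=5} C(5; k_1,k_2,k_3) · ∏ g_i(k_i), where (1+q)^5 gives the falling factorial (5)_k; (1+q)^6 gives the falling factorial (6)_k; e^{-q} gives (-1)^k.
g_1(k) for k = 0…5: 1, 5, 20, 60, 120, 120.
g_2(k) for k = 0…5: 1, 6, 30, 120, 360, 720.
g_3(k) for k = 0…5: 1, -1, 1, -1, 1, -1.
First combine the last two factors: h(k) = Σ_j C(k,j)·g_2(j)·g_3(k−j) for k = 0…5: 1, 5, 19, 47, 37, -151.
c_5 = Σ_k C(5,k)·g_1(k)·h(5−k) = 1·1·(-151) + 5·5·37 + 10·20·47 + 10·60·19 + 5·120·5 + 1·120·1 = −151 + 925 + 9400 + 11400 + 3000 + 120 = 24694.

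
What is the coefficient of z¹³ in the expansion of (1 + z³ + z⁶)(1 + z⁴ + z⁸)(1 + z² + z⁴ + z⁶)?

2

(1 + z³ + z⁶) has coefficients 1,0,0,1,0,0,1 for degrees 0…6.
(1 + z⁴ + z⁸) has coefficients 1,0,0,0,1,0,0,0,1,0,0,0,0,0 for degrees 0…13.
Finally multiplying by (1 + z² + z⁴ + z⁶), the product of all factors after the first has coefficients 1,0,1,0,2,0,2,0,2,0,2,0,1,0 for degrees 0…13.
[z¹³] = 1·0 + 1·2 + 1·0 = 2.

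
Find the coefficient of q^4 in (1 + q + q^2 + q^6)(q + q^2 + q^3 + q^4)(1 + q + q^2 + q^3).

9

(1 + q + q^2 + q^6) has coefficients 1,1,1,0,0 for degrees 0…4.
(q + q^2 + q^3 + q^4) has coefficients 0,1,1,1,1 for degrees 0…4.
Finally multiplying by (1 + q + q^2 + q^3), the product of all factors after the first has coefficients 0,1,2,3,4 for degrees 0…4.
[q^4] = 1·4 + 1·3 + 1·2 = 9.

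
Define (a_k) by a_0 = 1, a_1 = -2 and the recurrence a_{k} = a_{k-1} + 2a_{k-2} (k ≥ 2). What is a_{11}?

-684

The ordinary generating function has denominator 1 - t - 2t^2.
Iterating the recurrence: a_0,…,a_{11} = 1, -2, 0, -4, -4, -12, -20, -44, -84, -172, -340, -684.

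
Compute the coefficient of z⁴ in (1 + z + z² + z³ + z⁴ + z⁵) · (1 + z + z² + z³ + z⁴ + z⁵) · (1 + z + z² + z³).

14

(1 + z + z² + z³ + z⁴ + z⁵) has coefficients 1,1,1,1,1 for degrees 0…4.
(1 + z + z² + z³ + z⁴ + z⁵) has coefficients 1,1,1,1,1 for degrees 0…4.
Finally multiplying by (1 + z + z² + z³), the product of all factors after the first has coefficients 1,2,3,4,4 for degrees 0…4.
[z⁴] = 1·4 + 1·4 + 1·3 + 1·2 + 1·1 = 14.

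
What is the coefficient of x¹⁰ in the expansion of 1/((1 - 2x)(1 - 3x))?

175099

The denominator gives the recurrence a_n = 5a_(n−1) − 6a_(n−2) for n ≥ 2; the numerator fixes a_0 = 1, a_1 = 5.
Iterating: 1, 5, 19, 65, 211, 665, 2059, 6305, 19171, 58025, 175099, so a_10 = 175099.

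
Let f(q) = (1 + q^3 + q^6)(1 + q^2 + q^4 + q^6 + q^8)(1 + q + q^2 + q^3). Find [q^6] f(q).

5

(1 + q^3 + q^6) has coefficients 1,0,0,1,0,0,1 for degrees 0…6.
(1 + q^2 + q^4 + q^6 + q^8) has coefficients 1,0,1,0,1,0,1 for degrees 0…6.
Finally multiplying by (1 + q + q^2 + q^3), the product of all factors after the first has coefficients 1,1,2,2,2,2,2 for degrees 0…6.
[q^6] = 1·2 + 1·2 + 1·1 = 5.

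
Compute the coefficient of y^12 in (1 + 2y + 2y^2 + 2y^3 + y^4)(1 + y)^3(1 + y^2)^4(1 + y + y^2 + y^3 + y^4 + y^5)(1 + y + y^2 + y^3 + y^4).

3566

(1 + 2y + 2y^2 + 2y^3 + y^4) has coefficients 1,2,2,2,1 for degrees 0…4.
(1 + y)^3 has coefficients 1,3,3,1,0,0,0,0,0,0,0,0,0 for degrees 0…12.
Multiplying by (1 + y^2)^4 gives running coefficients 1,3,7,13,18,22,22,18,13,7,3,1,0 for degrees 0…12.
Multiplying by (1 + y + y^2 + y^3 + y^4 + y^5) gives running coefficients 1,4,11,24,42,64,85,100,106,100,85,64,42 for degrees 0…12.
Finally multiplying by (1 + y + y^2 + y^3 + y^4), the product of all factors after the first has coefficients 1,5,16,40,82,145,226,315,397,455,476,455,397 for degrees 0…12.
[y^12] = 1·397 + 2·455 + 2·476 + 2·455 + 1·397 = 3566.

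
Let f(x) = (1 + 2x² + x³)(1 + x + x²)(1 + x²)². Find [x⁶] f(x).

9

(1 + 2x² + x³) has coefficients 1,0,2,1 for degrees 0…3.
(1 + x + x²) has coefficients 1,1,1,0,0,0,0 for degrees 0…6.
Finally multiplying by (1 + x²)², the product of all factors after the first has coefficients 1,1,3,2,3,1,1 for degrees 0…6.
[x⁶] = 1·1 + 2·3 + 1·2 = 9.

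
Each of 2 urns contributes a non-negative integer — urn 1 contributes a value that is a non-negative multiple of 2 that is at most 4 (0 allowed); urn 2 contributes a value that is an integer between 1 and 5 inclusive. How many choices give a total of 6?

2

The generating function for the choices is (1 + z² + z⁴)·(z + z² + z³ + z⁴ + z⁵); the count is [z⁶].
(1 + z² + z⁴) has coefficients 1,0,1,0,1 for degrees 0…4.
(z + z² + z³ + z⁴ + z⁵) has coefficients 0,1,1,1,1,1,0 for degrees 0…6.
[z⁶] = 1·0 + 1·1 + 1·1 = 2.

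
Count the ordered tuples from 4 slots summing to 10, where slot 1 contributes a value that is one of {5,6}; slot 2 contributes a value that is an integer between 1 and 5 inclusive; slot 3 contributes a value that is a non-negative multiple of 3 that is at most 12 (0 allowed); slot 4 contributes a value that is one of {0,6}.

4

The generating function for the choices is (t^5 + t^6)·(t + t^2 + t^3 + t^4 + t^5)·(1 + t^3 + t^6 + t^9 + t^12)·(1 + t^6); the count is [t^10].
(t^5 + t^6) has coefficients 0,0,0,0,0,1,1 for degrees 0…6.
(t + t^2 + t^3 + t^4 + t^5) has coefficients 0,1,1,1,1,1,0,0,0,0,0 for degrees 0…10.
Multiplying by (1 + t^3 + t^6 + t^9 + t^12) gives running coefficients 0,1,1,1,2,2,1,2,2,1,2 for degrees 0…10.
Finally multiplying by (1 + t^6), the product of all factors after the first has coefficients 0,1,1,1,2,2,1,3,3,2,4 for degrees 0…10.
[t^10] = 1·2 + 1·2 = 4.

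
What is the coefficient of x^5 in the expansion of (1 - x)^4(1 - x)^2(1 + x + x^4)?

3

(1 - x)^4 has coefficients 1,-4,6,-4,1 for degrees 0…4.
(1 - x)^2 has coefficients 1,-2,1,0,0,0 for degrees 0…5.
Finally multiplying by (1 + x + x^4), the product of all factors after the first has coefficients 1,-1,-1,1,1,-2 for degrees 0…5.
[x^5] = 1·(-2) − 4·1 + 6·1 − 4·(-1) + 1·(-1) = 3.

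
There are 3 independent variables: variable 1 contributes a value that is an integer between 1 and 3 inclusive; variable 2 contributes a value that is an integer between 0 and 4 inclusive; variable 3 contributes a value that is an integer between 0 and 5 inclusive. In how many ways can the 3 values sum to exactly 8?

12

The generating function for the choices is (x + x^2 + x^3)·(1 + x + x^2 + x^3 + x^4)·(1 + x + x^2 + x^3 + x^4 + x^5); the count is [x^8].
(x + x^2 + x^3) has coefficients 0,1,1,1 for degrees 0…3.
(1 + x + x^2 + x^3 + x^4) has coefficients 1,1,1,1,1,0,0,0,0 for degrees 0…8.
Finally multiplying by (1 + x + x^2 + x^3 + x^4 + x^5), the product of all factors after the first has coefficients 1,2,3,4,5,5,4,3,2 for degrees 0…8.
[x^8] = 1·3 + 1·4 + 1·5 = 12.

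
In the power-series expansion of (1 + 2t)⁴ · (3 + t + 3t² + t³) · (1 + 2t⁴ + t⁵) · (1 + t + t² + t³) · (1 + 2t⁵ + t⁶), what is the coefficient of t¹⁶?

(1 + 2t)⁴ has coefficients 1,8,24,32,16 for degrees 0…4.
(3 + t + 3t² + t³) has coefficients 3,1,3,1,0,0,0,0,0,0,0,0,0,0,0,0,0 for degrees 0…16.
Multiplying by (1 + 2t⁴ + t⁵) gives running coefficients 3,1,3,1,6,5,7,5,1,0,0,0,0,0,0,0,0 for degrees 0…16.
Multiplying by (1 + t + t² + t³) gives running coefficients 3,4,7,8,11,15,19,23,18,13,6,1,0,0,0,0,0 for degrees 0…16.
Finally multiplying by (1 + 2t⁵ + t⁶), the product of all factors after the first has coefficients 3,4,7,8,11,21,30,41,41,43,47,54,65,59,44,25,8 for degrees 0…16.
[t¹⁶] = 1·8 + 8·25 + 24·44 + 32·59 + 16·65 = 4192.

4192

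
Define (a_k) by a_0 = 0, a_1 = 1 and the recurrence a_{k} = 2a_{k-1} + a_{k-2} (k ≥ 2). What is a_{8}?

The ordinary generating function has denominator 1 - 2z - z^2.
Iterating the recurrence: a_0,…,a_{8} = 0, 1, 2, 5, 12, 29, 70, 169, 408.

408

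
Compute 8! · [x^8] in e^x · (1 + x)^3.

The EGF product rule gives c_8 = Σ_{k_1+k_2=8} C(8; k_1,k_2) · ∏ g_i(k_i), where e^x gives (1)^k; (1+x)^3 gives the falling factorial (3)_k.
g_1(k) for k = 0…8: 1, 1, 1, 1, 1, 1, 1, 1, 1.
g_2(k) for k = 0…8: 1, 3, 6, 6, 0, 0, 0, 0, 0.
c_8 = Σ_k C(8,k)·g_1(k)·g_2(8−k) = 56·1·6 + 28·1·6 + 8·1·3 + 1·1·1 = 336 + 168 + 24 + 1 = 529.

529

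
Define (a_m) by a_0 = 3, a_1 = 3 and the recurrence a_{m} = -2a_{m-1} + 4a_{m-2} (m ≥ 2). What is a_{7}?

The ordinary generating function has denominator 1 + 2x - 4x^2.
Iterating the recurrence: a_0,…,a_{7} = 3, 3, 6, 0, 24, -48, 192, -576.

-576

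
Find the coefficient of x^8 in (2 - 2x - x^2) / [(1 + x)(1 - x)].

The denominator gives the recurrence a_n = a_(n−2) for n ≥ 3; the numerator fixes a_0 = 2, a_1 = -2, a_2 = 1.
Iterating: 2, -2, 1, -2, 1, -2, 1, -2, 1, so a_8 = 1.

1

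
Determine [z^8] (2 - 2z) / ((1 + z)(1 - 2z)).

172

Partial fractions give a closed form: a_n = (4/3)·(-1)^n + (2/3)·2^n.
At n = 8: a_8 = 172.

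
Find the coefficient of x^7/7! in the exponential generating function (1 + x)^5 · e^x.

The EGF product rule gives c_7 = Σ_{k_1+k_2=7} C(7; k_1,k_2) · ∏ g_i(k_i), where (1+x)^5 gives the falling factorial (5)_k; e^x gives (1)^k.
g_1(k) for k = 0…7: 1, 5, 20, 60, 120, 120, 0, 0.
g_2(k) for k = 0…7: 1, 1, 1, 1, 1, 1, 1, 1.
c_7 = Σ_k C(7,k)·g_1(k)·g_2(7−k) = 1·1·1 + 7·5·1 + 21·20·1 + 35·60·1 + 35·120·1 + 21·120·1 = 1 + 35 + 420 + 2100 + 4200 + 2520 = 9276.

9276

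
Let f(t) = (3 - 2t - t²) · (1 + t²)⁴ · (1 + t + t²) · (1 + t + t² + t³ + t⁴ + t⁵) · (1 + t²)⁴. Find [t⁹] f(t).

(3 - 2t - t²) has coefficients 3,-2,-1 for degrees 0…2.
(1 + t²)⁴ has coefficients 1,0,4,0,6,0,4,0,1,0 for degrees 0…9.
Multiplying by (1 + t + t²) gives running coefficients 1,1,5,4,10,6,10,4,5,1 for degrees 0…9.
Multiplying by (1 + t + t² + t³ + t⁴ + t⁵) gives running coefficients 1,2,7,11,21,27,36,39,39,36 for degrees 0…9.
Finally multiplying by (1 + t²)⁴, the product of all factors after the first has coefficients 1,2,11,19,55,83,166,221,338,400 for degrees 0…9.
[t⁹] = 3·400 − 2·338 − 1·221 = 303.

303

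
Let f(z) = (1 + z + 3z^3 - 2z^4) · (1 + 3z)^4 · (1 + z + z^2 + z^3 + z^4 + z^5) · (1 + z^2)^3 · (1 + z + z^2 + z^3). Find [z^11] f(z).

(1 + z + 3z^3 - 2z^4) has coefficients 1,1,0,3,-2 for degrees 0…4.
(1 + 3z)^4 has coefficients 1,12,54,108,81,0,0,0,0,0,0,0 for degrees 0…11.
Multiplying by (1 + z + z^2 + z^3 + z^4 + z^5) gives running coefficients 1,13,67,175,256,256,255,243,189,81,0,0 for degrees 0…11.
Multiplying by (1 + z^2)^3 gives running coefficients 1,13,70,214,460,820,1225,1549,1789,1753,1588,1228 for degrees 0…11.
Finally multiplying by (1 + z + z^2 + z^3), the product of all factors after the first has coefficients 1,14,84,298,757,1564,2719,4054,5383,6316,6679,6358 for degrees 0…11.
[z^11] = 1·6358 + 1·6679 + 3·5383 − 2·4054 = 21078.

21078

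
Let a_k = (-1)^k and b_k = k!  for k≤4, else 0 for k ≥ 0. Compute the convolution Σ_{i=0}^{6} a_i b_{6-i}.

This is [x^6] in the product of the two ordinary generating functions.
Σ = 1·0 − 1·0 + 1·24 − 1·6 + 1·2 − 1·1 + 1·1 = 20.

20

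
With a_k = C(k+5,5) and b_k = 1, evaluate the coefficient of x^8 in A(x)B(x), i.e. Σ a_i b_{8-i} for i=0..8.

Write out a_i and b_{8-i} for i = 0,…,8 and sum the products.
Σ = 1·1 + 6·1 + 21·1 + 56·1 + 126·1 + 252·1 + 462·1 + 792·1 + 1287·1 = 3003.

3003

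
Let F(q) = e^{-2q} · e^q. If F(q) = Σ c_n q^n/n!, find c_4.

The EGF product rule gives c_4 = Σ_{k_1+k_2=4} C(4; k_1,k_2) · ∏ g_i(k_i), where e^{-2q} gives (-2)^k; e^q gives (1)^k.
g_1(k) for k = 0…4: 1, -2, 4, -8, 16.
g_2(k) for k = 0…4: 1, 1, 1, 1, 1.
c_4 = Σ_k C(4,k)·g_1(k)·g_2(4−k) = 1·1·1 + 4·(-2)·1 + 6·4·1 + 4·(-8)·1 + 1·16·1 = 1 − 8 + 24 − 32 + 16 = 1.

1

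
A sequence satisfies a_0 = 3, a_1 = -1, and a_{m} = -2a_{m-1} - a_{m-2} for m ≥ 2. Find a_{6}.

-9

The ordinary generating function has denominator 1 + 2y + y^2.
Iterating the recurrence: a_0,…,a_{6} = 3, -1, -1, 3, -5, 7, -9.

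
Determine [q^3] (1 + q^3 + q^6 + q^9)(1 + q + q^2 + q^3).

2

(1 + q^3 + q^6 + q^9) has coefficients 1,0,0,1 for degrees 0…3.
(1 + q + q^2 + q^3) has coefficients 1,1,1,1 for degrees 0…3.
[q^3] = 1·1 + 1·1 = 2.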